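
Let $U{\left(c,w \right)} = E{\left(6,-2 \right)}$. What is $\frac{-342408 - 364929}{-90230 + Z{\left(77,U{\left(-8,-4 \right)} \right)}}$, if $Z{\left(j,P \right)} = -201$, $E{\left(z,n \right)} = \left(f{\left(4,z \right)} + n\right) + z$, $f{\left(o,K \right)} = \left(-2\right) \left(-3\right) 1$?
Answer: $\frac{707337}{90431} \approx 7.8218$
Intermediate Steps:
$f{\left(o,K \right)} = 6$ ($f{\left(o,K \right)} = 6 \cdot 1 = 6$)
$E{\left(z,n \right)} = 6 + n + z$ ($E{\left(z,n \right)} = \left(6 + n\right) + z = 6 + n + z$)
$U{\left(c,w \right)} = 10$ ($U{\left(c,w \right)} = 6 - 2 + 6 = 10$)
$\frac{-342408 - 364929}{-90230 + Z{\left(77,U{\left(-8,-4 \right)} \right)}} = \frac{-342408 - 364929}{-90230 - 201} = - \frac{707337}{-90431} = \left(-707337\right) \left(- \frac{1}{90431}\right) = \frac{707337}{90431}$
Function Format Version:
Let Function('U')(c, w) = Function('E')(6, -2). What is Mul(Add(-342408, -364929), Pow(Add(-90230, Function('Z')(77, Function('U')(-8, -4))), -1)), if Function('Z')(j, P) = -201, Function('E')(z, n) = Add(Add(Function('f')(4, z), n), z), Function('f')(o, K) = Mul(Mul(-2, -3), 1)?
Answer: Rational(707337, 90431) ≈ 7.8218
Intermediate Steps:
Function('f')(o, K) = 6 (Function('f')(o, K) = Mul(6, 1) = 6)
Function('E')(z, n) = Add(6, n, z) (Function('E')(z, n) = Add(Add(6, n), z) = Add(6, n, z))
Function('U')(c, w) = 10 (Function('U')(c, w) = Add(6, -2, 6) = 10)
Mul(Add(-342408, -364929), Pow(Add(-90230, Function('Z')(77, Function('U')(-8, -4))), -1)) = Mul(Add(-342408, -364929), Pow(Add(-90230, -201), -1)) = Mul(-707337, Pow(-90431, -1)) = Mul(-707337, Rational(-1, 90431)) = Rational(707337, 90431)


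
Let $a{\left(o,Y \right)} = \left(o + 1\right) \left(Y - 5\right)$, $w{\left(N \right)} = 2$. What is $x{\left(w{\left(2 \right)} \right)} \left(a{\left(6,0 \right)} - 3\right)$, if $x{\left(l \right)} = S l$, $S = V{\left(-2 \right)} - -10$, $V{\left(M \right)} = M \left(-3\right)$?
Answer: $-1216$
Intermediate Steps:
$V{\left(M \right)} = - 3 M$
$S = 16$ ($S = \left(-3\right) \left(-2\right) - -10 = 6 + 10 = 16$)
$a{\left(o,Y \right)} = \left(1 + o\right) \left(-5 + Y\right)$
$x{\left(l \right)} = 16 l$
$x{\left(w{\left(2 \right)} \right)} \left(a{\left(6,0 \right)} - 3\right) = 16 \cdot 2 \left(\left(-5 + 0 - 30 + 0 \cdot 6\right) - 3\right) = 32 \left(\left(-5 + 0 - 30 + 0\right) - 3\right) = 32 \left(-35 - 3\right) = 32 \left(-38\right) = -1216$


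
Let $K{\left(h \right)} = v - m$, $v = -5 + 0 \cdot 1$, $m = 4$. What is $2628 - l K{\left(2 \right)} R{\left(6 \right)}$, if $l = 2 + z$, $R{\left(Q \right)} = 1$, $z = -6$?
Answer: $2592$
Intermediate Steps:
$v = -5$ ($v = -5 + 0 = -5$)
$K{\left(h \right)} = -9$ ($K{\left(h \right)} = -5 - 4 = -9$)
$l = -4$ ($l = 2 - 6 = -4$)
$2628 - l K{\left(2 \right)} R{\left(6 \right)} = 2628 - \left(-4\right) \left(-9\right) 1 = 2628 - 36 \cdot 1 = 2628 - 36 = 2592$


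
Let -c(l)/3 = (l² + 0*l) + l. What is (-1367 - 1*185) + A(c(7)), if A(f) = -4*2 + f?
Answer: -1728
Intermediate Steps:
c(l) = -3*l - 3*l² (c(l) = -3*((l² + 0*l) + l) = -3*((l² + 0) + l) = -3*(l² + l) = -3*(l + l²) = -3*l - 3*l²)
A(f) = -8 + f
(-1367 - 1*185) + A(c(7)) = (-1367 - 1*185) + (-8 - 3*7*(1 + 7)) = (-1367 - 185) + (-8 - 3*7*8) = -1552 + (-8 - 168) = -1552 - 176 = -1728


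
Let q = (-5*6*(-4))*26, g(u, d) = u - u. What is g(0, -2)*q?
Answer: 0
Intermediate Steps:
g(u, d) = 0
q = 3120 (q = -30*(-4)*26 = 120*26 = 3120)
g(0, -2)*q = 0*3120 = 0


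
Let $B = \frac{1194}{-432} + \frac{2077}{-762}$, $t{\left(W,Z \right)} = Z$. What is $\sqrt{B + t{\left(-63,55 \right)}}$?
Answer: $\frac{\sqrt{114991642}}{1524} \approx 7.0364$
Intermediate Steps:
$B = - \frac{50197}{9144}$ ($B = 1194 \left(- \frac{1}{432}\right) + 2077 \left(- \frac{1}{762}\right) = - \frac{199}{72} - \frac{2077}{762} = - \frac{50197}{9144} \approx -5.4896$)
$\sqrt{B + t{\left(-63,55 \right)}} = \sqrt{- \frac{50197}{9144} + 55} = \sqrt{\frac{452723}{9144}} = \frac{\sqrt{114991642}}{1524}$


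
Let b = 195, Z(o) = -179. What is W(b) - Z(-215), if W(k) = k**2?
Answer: 38204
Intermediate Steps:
W(b) - Z(-215) = 195**2 - 1*(-179) = 38025 + 179 = 38204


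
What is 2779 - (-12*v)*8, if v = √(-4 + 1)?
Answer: 2779 + 96*I*√3 ≈ 2779.0 + 166.28*I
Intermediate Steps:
v = I*√3 (v = √(-3) = I*√3 ≈ 1.732*I)
2779 - (-12*v)*8 = 2779 - (-12*I*√3)*8 = 2779 - (-96)*I*√3 = 2779 + 96*I*√3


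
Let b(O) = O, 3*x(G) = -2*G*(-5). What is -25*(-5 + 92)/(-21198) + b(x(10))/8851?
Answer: 19957525/187623498 ≈ 0.10637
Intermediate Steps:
x(G) = 10*G/3 (x(G) = (-2*G*(-5))/3 = (10*G)/3 = 10*G/3)
-25*(-5 + 92)/(-21198) + b(x(10))/8851 = -25*(-5 + 92)/(-21198) + ((10/3)*10)/8851 = -25*87*(-1/21198) + (100/3)*(1/8851) = -2175*(-1/21198) + 100/26553 = 725/7066 + 100/26553 = 19957525/187623498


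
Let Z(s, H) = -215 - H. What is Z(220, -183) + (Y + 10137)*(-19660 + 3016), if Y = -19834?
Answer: 161396836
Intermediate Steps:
Z(220, -183) + (Y + 10137)*(-19660 + 3016) = (-215 - 1*(-183)) + (-19834 + 10137)*(-19660 + 3016) = (-215 + 183) - 9697*(-16644) = -32 + 161396868 = 161396836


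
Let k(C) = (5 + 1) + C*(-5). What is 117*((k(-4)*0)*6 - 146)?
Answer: -17082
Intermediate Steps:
k(C) = 6 - 5*C
117*((k(-4)*0)*6 - 146) = 117*(((6 - 5*(-4))*0)*6 - 146) = 117*(((6 + 20)*0)*6 - 146) = 117*((26*0)*6 - 146) = 117*(0*6 - 146) = 117*(0 - 146) = 117*(-146) = -17082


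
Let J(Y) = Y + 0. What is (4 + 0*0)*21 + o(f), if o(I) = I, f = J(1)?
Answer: 85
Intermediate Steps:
J(Y) = Y
f = 1
(4 + 0*0)*21 + o(f) = (4 + 0*0)*21 + 1 = (4 + 0)*21 + 1 = 4*21 + 1 = 84 + 1 = 85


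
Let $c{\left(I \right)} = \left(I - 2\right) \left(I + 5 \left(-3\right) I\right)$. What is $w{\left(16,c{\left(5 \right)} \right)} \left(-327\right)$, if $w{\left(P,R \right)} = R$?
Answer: $68670$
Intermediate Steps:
$c{\left(I \right)} = - 14 I \left(-2 + I\right)$ ($c{\left(I \right)} = \left(-2 + I\right) \left(I - 15 I\right) = \left(-2 + I\right) \left(- 14 I\right) = - 14 I \left(-2 + I\right)$)
$w{\left(16,c{\left(5 \right)} \right)} \left(-327\right) = 14 \cdot 5 \left(2 - 5\right) \left(-327\right) = 14 \cdot 5 \left(-3\right) \left(-327\right) = \left(-210\right) \left(-327\right) = 68670$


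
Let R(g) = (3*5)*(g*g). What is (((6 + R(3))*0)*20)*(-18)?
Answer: 0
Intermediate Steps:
R(g) = 15*g²
(((6 + R(3))*0)*20)*(-18) = (((6 + 15*3²)*0)*20)*(-18) = (((6 + 15*9)*0)*20)*(-18) = (((6 + 135)*0)*20)*(-18) = ((141*0)*20)*(-18) = (0*20)*(-18) = 0*(-18) = 0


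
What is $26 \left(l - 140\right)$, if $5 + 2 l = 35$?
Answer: $-3250$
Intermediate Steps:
$l = 15$ ($l = - \frac{5}{2} + \frac{1}{2} \cdot 35 = - \frac{5}{2} + \frac{35}{2} = 15$)
$26 \left(l - 140\right) = 26 \left(15 - 140\right) = 26 \left(-125\right) = -3250$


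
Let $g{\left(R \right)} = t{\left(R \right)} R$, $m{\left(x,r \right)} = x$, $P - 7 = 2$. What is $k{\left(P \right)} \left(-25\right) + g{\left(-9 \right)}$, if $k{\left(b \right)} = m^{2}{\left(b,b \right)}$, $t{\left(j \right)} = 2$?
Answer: $-2043$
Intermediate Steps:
$P = 9$ ($P = 7 + 2 = 9$)
$g{\left(R \right)} = 2 R$
$k{\left(b \right)} = b^{2}$
$k{\left(P \right)} \left(-25\right) + g{\left(-9 \right)} = 9^{2} \left(-25\right) + 2 \left(-9\right) = 81 \left(-25\right) - 18 = -2025 - 18 = -2043$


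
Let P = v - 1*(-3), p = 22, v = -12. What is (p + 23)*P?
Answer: -405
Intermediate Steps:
P = -9 (P = -12 - 1*(-3) = -12 + 3 = -9)
(p + 23)*P = (22 + 23)*(-9) = 45*(-9) = -405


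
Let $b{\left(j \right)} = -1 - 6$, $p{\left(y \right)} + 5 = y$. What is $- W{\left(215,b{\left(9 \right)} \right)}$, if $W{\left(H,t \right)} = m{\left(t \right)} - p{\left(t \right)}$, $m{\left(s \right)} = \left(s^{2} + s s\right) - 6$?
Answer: $-104$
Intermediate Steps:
$p{\left(y \right)} = -5 + y$
$m{\left(s \right)} = -6 + 2 s^{2}$ ($m{\left(s \right)} = \left(s^{2} + s^{2}\right) - 6 = 2 s^{2} - 6 = -6 + 2 s^{2}$)
$b{\left(j \right)} = -7$ ($b{\left(j \right)} = -1 - 6 = -7$)
$W{\left(H,t \right)} = -1 - t + 2 t^{2}$ ($W{\left(H,t \right)} = \left(-6 + 2 t^{2}\right) - \left(-5 + t\right) = -1 - t + 2 t^{2}$)
$- W{\left(215,b{\left(9 \right)} \right)} = - (-1 - -7 + 2 \left(-7\right)^{2}) = - (-1 + 7 + 2 \cdot 49) = - (-1 + 7 + 98) = \left(-1\right) 104 = -104$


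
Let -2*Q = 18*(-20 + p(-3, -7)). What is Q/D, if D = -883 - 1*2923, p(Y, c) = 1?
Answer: -171/3806 ≈ -0.044929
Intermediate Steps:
D = -3806 (D = -883 - 2923 = -3806)
Q = 171 (Q = -9*(-20 + 1) = -9*(-19) = -½*(-342) = 171)
Q/D = 171/(-3806) = 171*(-1/3806) = -171/3806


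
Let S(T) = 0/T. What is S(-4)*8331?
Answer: 0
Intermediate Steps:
S(T) = 0
S(-4)*8331 = 0*8331 = 0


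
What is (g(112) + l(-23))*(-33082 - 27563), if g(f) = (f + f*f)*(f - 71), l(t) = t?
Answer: -31467053085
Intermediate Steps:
g(f) = (-71 + f)*(f + f**2) (g(f) = (f + f**2)*(-71 + f) = (-71 + f)*(f + f**2))
(g(112) + l(-23))*(-33082 - 27563) = (112*(-71 + 112**2 - 70*112) - 23)*(-33082 - 27563) = (112*(-71 + 12544 - 7840) - 23)*(-60645) = (112*4633 - 23)*(-60645) = (518896 - 23)*(-60645) = 518873*(-60645) = -31467053085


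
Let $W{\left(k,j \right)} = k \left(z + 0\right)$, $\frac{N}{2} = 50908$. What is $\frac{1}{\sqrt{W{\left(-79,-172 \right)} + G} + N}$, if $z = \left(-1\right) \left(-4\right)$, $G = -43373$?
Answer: $\frac{101816}{10366541545} - \frac{i \sqrt{43689}}{10366541545} \approx 9.8216 \cdot 10^{-6} - 2.0163 \cdot 10^{-8} i$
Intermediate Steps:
$N = 101816$ ($N = 2 \cdot 50908 = 101816$)
$z = 4$
$W{\left(k,j \right)} = 4 k$ ($W{\left(k,j \right)} = k \left(4 + 0\right) = k 4 = 4 k$)
$\frac{1}{\sqrt{W{\left(-79,-172 \right)} + G} + N} = \frac{1}{\sqrt{4 \left(-79\right) - 43373} + 101816} = \frac{1}{\sqrt{-316 - 43373} + 101816} = \frac{1}{\sqrt{-43689} + 101816} = \frac{1}{i \sqrt{43689} + 101816} = \frac{1}{101816 + i \sqrt{43689}}$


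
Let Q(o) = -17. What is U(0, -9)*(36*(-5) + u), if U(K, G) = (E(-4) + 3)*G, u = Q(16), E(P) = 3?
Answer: 10638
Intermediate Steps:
u = -17
U(K, G) = 6*G (U(K, G) = (3 + 3)*G = 6*G)
U(0, -9)*(36*(-5) + u) = (6*(-9))*(36*(-5) - 17) = -54*(-180 - 17) = -54*(-197) = 10638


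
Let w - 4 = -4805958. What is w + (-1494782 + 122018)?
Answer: -6178718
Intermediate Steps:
w = -4805954 (w = 4 - 4805958 = -4805954)
w + (-1494782 + 122018) = -4805954 + (-1494782 + 122018) = -4805954 - 1372764 = -6178718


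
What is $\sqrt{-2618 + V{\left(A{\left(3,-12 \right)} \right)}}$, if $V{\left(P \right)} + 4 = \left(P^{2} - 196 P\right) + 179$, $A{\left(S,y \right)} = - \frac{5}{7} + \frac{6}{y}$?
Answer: $\frac{i \sqrt{431891}}{14} \approx 46.942 i$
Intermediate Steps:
$A{\left(S,y \right)} = - \frac{5}{7} + \frac{6}{y}$ ($A{\left(S,y \right)} = \left(-5\right) \frac{1}{7} + \frac{6}{y} = - \frac{5}{7} + \frac{6}{y}$)
$V{\left(P \right)} = 175 + P^{2} - 196 P$ ($V{\left(P \right)} = -4 + \left(\left(P^{2} - 196 P\right) + 179\right) = -4 + \left(179 + P^{2} - 196 P\right) = 175 + P^{2} - 196 P$)
$\sqrt{-2618 + V{\left(A{\left(3,-12 \right)} \right)}} = \sqrt{-2618 + \left(175 + \left(- \frac{5}{7} + \frac{6}{-12}\right)^{2} - 196 \left(- \frac{5}{7} + \frac{6}{-12}\right)\right)} = \sqrt{-2618 + \left(175 + \left(- \frac{5}{7} + 6 \left(- \frac{1}{12}\right)\right)^{2} - 196 \left(- \frac{5}{7} + 6 \left(- \frac{1}{12}\right)\right)\right)} = \sqrt{-2618 + \left(175 + \left(- \frac{5}{7} - \frac{1}{2}\right)^{2} - 196 \left(- \frac{5}{7} - \frac{1}{2}\right)\right)} = \sqrt{-2618 + \left(175 + \left(- \frac{17}{14}\right)^{2} - -238\right)} = \sqrt{-2618 + \left(175 + \frac{289}{196} + 238\right)} = \sqrt{-2618 + \frac{81237}{196}} = \sqrt{- \frac{431891}{196}} = \frac{i \sqrt{431891}}{14}$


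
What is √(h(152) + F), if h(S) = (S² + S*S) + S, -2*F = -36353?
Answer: √258146/2 ≈ 254.04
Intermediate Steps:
F = 36353/2 (F = -½*(-36353) = 36353/2 ≈ 18177.)
h(S) = S + 2*S² (h(S) = (S² + S²) + S = 2*S² + S = S + 2*S²)
√(h(152) + F) = √(152*(1 + 2*152) + 36353/2) = √(152*(1 + 304) + 36353/2) = √(152*305 + 36353/2) = √(46360 + 36353/2) = √(129073/2) = √258146/2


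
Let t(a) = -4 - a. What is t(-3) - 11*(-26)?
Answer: 285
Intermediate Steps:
t(-3) - 11*(-26) = (-4 - 1*(-3)) - 11*(-26) = (-4 + 3) + 286 = -1 + 286 = 285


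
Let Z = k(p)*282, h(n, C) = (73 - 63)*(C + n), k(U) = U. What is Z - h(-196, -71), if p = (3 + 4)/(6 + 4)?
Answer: 14337/5 ≈ 2867.4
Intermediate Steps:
p = 7/10 ≈ 0.70000
h(n, C) = 10*C + 10*n (h(n, C) = 10*(C + n) = 10*C + 10*n)
Z = 987/5 (Z = (7/10)*282 = 987/5 ≈ 197.40)
Z - h(-196, -71) = 987/5 - (10*(-71) + 10*(-196)) = 987/5 - (-710 - 1960) = 987/5 - 1*(-2670) = 987/5 + 2670 = 14337/5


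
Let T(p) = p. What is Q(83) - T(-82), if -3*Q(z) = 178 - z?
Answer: 151/3 ≈ 50.333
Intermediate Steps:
Q(z) = -178/3 + z/3 (Q(z) = -(178 - z)/3 = -178/3 + z/3)
Q(83) - T(-82) = (-178/3 + (⅓)*83) - 1*(-82) = (-178/3 + 83/3) + 82 = -95/3 + 82 = 151/3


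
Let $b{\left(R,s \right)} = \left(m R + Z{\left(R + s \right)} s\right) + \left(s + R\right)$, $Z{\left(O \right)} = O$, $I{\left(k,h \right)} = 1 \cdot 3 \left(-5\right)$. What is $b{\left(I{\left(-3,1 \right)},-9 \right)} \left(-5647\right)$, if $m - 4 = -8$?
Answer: $-1423044$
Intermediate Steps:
$I{\left(k,h \right)} = -15$ ($I{\left(k,h \right)} = 3 \left(-5\right) = -15$)
$m = -4$ ($m = 4 - 8 = -4$)
$b{\left(R,s \right)} = s - 3 R + s \left(R + s\right)$ ($b{\left(R,s \right)} = \left(- 4 R + \left(R + s\right) s\right) + \left(s + R\right) = \left(- 4 R + s \left(R + s\right)\right) + \left(R + s\right) = s - 3 R + s \left(R + s\right)$)
$b{\left(I{\left(-3,1 \right)},-9 \right)} \left(-5647\right) = \left(-9 - -45 - 9 \left(-15 - 9\right)\right) \left(-5647\right) = \left(-9 + 45 - -216\right) \left(-5647\right) = \left(-9 + 45 + 216\right) \left(-5647\right) = 252 \left(-5647\right) = -1423044$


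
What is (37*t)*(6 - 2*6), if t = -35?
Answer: 7770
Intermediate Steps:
(37*t)*(6 - 2*6) = (37*(-35))*(6 - 2*6) = -1295*(6 - 12) = -1295*(-6) = 7770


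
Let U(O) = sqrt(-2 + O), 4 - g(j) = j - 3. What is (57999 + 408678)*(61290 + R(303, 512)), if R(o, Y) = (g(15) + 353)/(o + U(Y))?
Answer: 870480201491955/30433 - 53667855*sqrt(510)/30433 ≈ 2.8603e+10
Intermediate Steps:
g(j) = 7 - j (g(j) = 4 - (j - 3) = 4 - (-3 + j) = 4 + (3 - j) = 7 - j)
R(o, Y) = 345/(o + sqrt(-2 + Y)) (R(o, Y) = ((7 - 1*15) + 353)/(o + sqrt(-2 + Y)) = ((7 - 15) + 353)/(o + sqrt(-2 + Y)) = (-8 + 353)/(o + sqrt(-2 + Y)) = 345/(o + sqrt(-2 + Y)))
(57999 + 408678)*(61290 + R(303, 512)) = (57999 + 408678)*(61290 + 345/(303 + sqrt(-2 + 512))) = 466677*(61290 + 345/(303 + sqrt(510))) = 28602633330 + 161003565/(303 + sqrt(510))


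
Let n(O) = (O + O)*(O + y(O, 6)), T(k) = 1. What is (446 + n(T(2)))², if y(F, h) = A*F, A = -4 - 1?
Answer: 191844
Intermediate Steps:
A = -5
y(F, h) = -5*F
n(O) = -8*O² (n(O) = (O + O)*(O - 5*O) = (2*O)*(-4*O) = -8*O²)
(446 + n(T(2)))² = (446 - 8*1²)² = (446 - 8*1)² = (446 - 8)² = 438² = 191844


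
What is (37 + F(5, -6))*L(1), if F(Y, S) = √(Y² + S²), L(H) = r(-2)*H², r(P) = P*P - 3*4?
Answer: -296 - 8*√61 ≈ -358.48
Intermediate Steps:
r(P) = -12 + P² (r(P) = P² - 12 = -12 + P²)
L(H) = -8*H² (L(H) = (-12 + (-2)²)*H² = (-12 + 4)*H² = -8*H²)
F(Y, S) = √(S² + Y²)
(37 + F(5, -6))*L(1) = (37 + √((-6)² + 5²))*(-8*1²) = (37 + √(36 + 25))*(-8*1) = (37 + √61)*(-8) = -296 - 8*√61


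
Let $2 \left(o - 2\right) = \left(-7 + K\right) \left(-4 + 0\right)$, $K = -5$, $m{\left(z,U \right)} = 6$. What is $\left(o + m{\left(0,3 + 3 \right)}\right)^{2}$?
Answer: $1024$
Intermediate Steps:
$o = 26$ ($o = 2 + \frac{\left(-7 - 5\right) \left(-4 + 0\right)}{2} = 2 + \frac{\left(-12\right) \left(-4\right)}{2} = 2 + \frac{1}{2} \cdot 48 = 2 + 24 = 26$)
$\left(o + m{\left(0,3 + 3 \right)}\right)^{2} = \left(26 + 6\right)^{2} = 32^{2} = 1024$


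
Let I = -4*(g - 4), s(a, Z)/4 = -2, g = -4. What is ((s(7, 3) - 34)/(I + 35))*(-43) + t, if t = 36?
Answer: 4218/67 ≈ 62.955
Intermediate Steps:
s(a, Z) = -8 (s(a, Z) = 4*(-2) = -8)
I = 32 (I = -4*(-4 - 4) = -4*(-8) = 32)
((s(7, 3) - 34)/(I + 35))*(-43) + t = ((-8 - 34)/(32 + 35))*(-43) + 36 = -42/67*(-43) + 36 = 1806/67 + 36 = 4218/67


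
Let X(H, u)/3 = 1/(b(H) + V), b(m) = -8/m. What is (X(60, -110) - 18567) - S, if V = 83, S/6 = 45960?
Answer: -365848416/1243 ≈ -2.9433e+5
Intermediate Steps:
S = 275760 (S = 6*45960 = 275760)
X(H, u) = 3/(83 - 8/H) (X(H, u) = 3/(-8/H + 83) = 3/(83 - 8/H))
(X(60, -110) - 18567) - S = (3*60/(-8 + 83*60) - 18567) - 1*275760 = (3*60/(-8 + 4980) - 18567) - 275760 = (3*60/4972 - 18567) - 275760 = (3*60*(1/4972) - 18567) - 275760 = (45/1243 - 18567) - 275760 = -23078736/1243 - 275760 = -365848416/1243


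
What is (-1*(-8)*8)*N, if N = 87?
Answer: 5568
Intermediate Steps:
(-1*(-8)*8)*N = (-1*(-8)*8)*87 = (8*8)*87 = 64*87 = 5568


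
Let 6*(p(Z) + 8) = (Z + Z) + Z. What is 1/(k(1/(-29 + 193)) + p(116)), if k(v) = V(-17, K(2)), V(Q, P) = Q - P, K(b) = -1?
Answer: 1/34 ≈ 0.029412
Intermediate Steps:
p(Z) = -8 + Z/2 (p(Z) = -8 + ((Z + Z) + Z)/6 = -8 + (2*Z + Z)/6 = -8 + (3*Z)/6 = -8 + Z/2)
k(v) = -16 (k(v) = -17 - 1*(-1) = -17 + 1 = -16)
1/(k(1/(-29 + 193)) + p(116)) = 1/(-16 + (-8 + (½)*116)) = 1/(-16 + (-8 + 58)) = 1/(-16 + 50) = 1/34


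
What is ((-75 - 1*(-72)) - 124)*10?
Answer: -1270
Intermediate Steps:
((-75 - 1*(-72)) - 124)*10 = ((-75 + 72) - 124)*10 = (-3 - 124)*10 = -127*10 = -1270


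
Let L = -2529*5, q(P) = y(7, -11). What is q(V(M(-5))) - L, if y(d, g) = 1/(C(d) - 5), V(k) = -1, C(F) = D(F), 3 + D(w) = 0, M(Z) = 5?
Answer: 101159/8 ≈ 12645.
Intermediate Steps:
D(w) = -3 (D(w) = -3 + 0 = -3)
C(F) = -3
y(d, g) = -1/8 (y(d, g) = 1/(-3 - 5) = 1/(-8) = -1/8)
q(P) = -1/8
L = -12645
q(V(M(-5))) - L = -1/8 - 1*(-12645) = -1/8 + 12645 = 101159/8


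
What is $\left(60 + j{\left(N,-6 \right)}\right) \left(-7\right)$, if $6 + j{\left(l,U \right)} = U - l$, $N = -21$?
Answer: $-483$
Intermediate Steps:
$j{\left(l,U \right)} = -6 + U - l$ ($j{\left(l,U \right)} = -6 + \left(U - l\right) = -6 + U - l$)
$\left(60 + j{\left(N,-6 \right)}\right) \left(-7\right) = \left(60 - -9\right) \left(-7\right) = \left(60 + 9\right) \left(-7\right) = 69 \left(-7\right) = -483$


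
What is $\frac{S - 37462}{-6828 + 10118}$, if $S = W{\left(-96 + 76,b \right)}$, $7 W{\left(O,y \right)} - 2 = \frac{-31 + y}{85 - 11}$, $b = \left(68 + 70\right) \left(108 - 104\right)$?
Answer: $- \frac{19404647}{1704220} \approx -11.386$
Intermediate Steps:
$b = 552$ ($b = 138 \cdot 4 = 552$)
$W{\left(O,y \right)} = \frac{117}{518} + \frac{y}{518}$ ($W{\left(O,y \right)} = \frac{2}{7} + \frac{\left(-31 + y\right) \frac{1}{85 - 11}}{7} = \frac{2}{7} + \frac{\left(-31 + y\right) \frac{1}{74}}{7} = \frac{2}{7} + \frac{- \frac{31}{74} + \frac{y}{74}}{7} = \frac{2}{7} + \left(- \frac{31}{518} + \frac{y}{518}\right) = \frac{117}{518} + \frac{y}{518}$)
$S = \frac{669}{518}$ ($S = \frac{117}{518} + \frac{1}{518} \cdot 552 = \frac{117}{518} + \frac{276}{259} = \frac{669}{518} \approx 1.2915$)
$\frac{S - 37462}{-6828 + 10118} = \frac{\frac{669}{518} - 37462}{-6828 + 10118} = - \frac{19404647}{518 \cdot 3290} = \left(- \frac{19404647}{518}\right) \frac{1}{3290} = - \frac{19404647}{1704220}$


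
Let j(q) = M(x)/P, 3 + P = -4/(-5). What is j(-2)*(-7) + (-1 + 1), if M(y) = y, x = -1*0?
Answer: 0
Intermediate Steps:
x = 0
P = -11/5 (P = -3 - 4/(-5) = -3 - 4*(-⅕) = -3 + ⅘ = -11/5 ≈ -2.2000)
j(q) = 0 (j(q) = 0/(-11/5) = 0*(-5/11) = 0)
j(-2)*(-7) + (-1 + 1) = 0*(-7) + (-1 + 1) = 0 + 0 = 0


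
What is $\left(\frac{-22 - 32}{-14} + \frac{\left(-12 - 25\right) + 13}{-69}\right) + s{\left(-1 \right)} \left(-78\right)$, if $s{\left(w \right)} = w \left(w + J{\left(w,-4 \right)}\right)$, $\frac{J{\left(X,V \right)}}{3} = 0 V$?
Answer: $- \frac{11881}{161} \approx -73.795$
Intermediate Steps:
$J{\left(X,V \right)} = 0$ ($J{\left(X,V \right)} = 3 \cdot 0 V = 3 \cdot 0 = 0$)
$s{\left(w \right)} = w^{2}$ ($s{\left(w \right)} = w \left(w + 0\right) = w w = w^{2}$)
$\left(\frac{-22 - 32}{-14} + \frac{\left(-12 - 25\right) + 13}{-69}\right) + s{\left(-1 \right)} \left(-78\right) = \left(\frac{-22 - 32}{-14} + \frac{\left(-12 - 25\right) + 13}{-69}\right) + \left(-1\right)^{2} \left(-78\right) = \left(\left(-22 - 32\right) \left(- \frac{1}{14}\right) + \left(-37 + 13\right) \left(- \frac{1}{69}\right)\right) + 1 \left(-78\right) = \left(\left(-54\right) \left(- \frac{1}{14}\right) - - \frac{8}{23}\right) - 78 = \left(\frac{27}{7} + \frac{8}{23}\right) - 78 = \frac{677}{161} - 78 = - \frac{11881}{161}$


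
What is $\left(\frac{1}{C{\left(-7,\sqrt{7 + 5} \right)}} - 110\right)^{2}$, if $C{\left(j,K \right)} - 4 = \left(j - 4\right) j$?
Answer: $\frac{79370281}{6561} \approx 12097.0$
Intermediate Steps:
$C{\left(j,K \right)} = 4 + j \left(-4 + j\right)$ ($C{\left(j,K \right)} = 4 + \left(j - 4\right) j = 4 + \left(-4 + j\right) j = 4 + j \left(-4 + j\right)$)
$\left(\frac{1}{C{\left(-7,\sqrt{7 + 5} \right)}} - 110\right)^{2} = \left(\frac{1}{4 + \left(-7\right)^{2} - -28} - 110\right)^{2} = \left(\frac{1}{4 + 49 + 28} - 110\right)^{2} = \left(\frac{1}{81} - 110\right)^{2} = \left(- \frac{8909}{81}\right)^{2} = \frac{79370281}{6561}$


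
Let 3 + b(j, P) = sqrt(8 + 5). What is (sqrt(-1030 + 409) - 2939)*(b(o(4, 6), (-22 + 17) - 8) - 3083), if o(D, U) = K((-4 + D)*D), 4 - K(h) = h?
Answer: (2939 - 3*I*sqrt(69))*(3086 - sqrt(13)) ≈ 9.0592e+6 - 76813.0*I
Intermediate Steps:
K(h) = 4 - h
o(D, U) = 4 - D*(-4 + D) (o(D, U) = 4 - (-4 + D)*D = 4 - D*(-4 + D))
b(j, P) = -3 + sqrt(13) (b(j, P) = -3 + sqrt(8 + 5) = -3 + sqrt(13))
(sqrt(-1030 + 409) - 2939)*(b(o(4, 6), (-22 + 17) - 8) - 3083) = (sqrt(-1030 + 409) - 2939)*((-3 + sqrt(13)) - 3083) = (sqrt(-621) - 2939)*(-3086 + sqrt(13)) = (3*I*sqrt(69) - 2939)*(-3086 + sqrt(13)) = (-2939 + 3*I*sqrt(69))*(-3086 + sqrt(13)) = (-3086 + sqrt(13))*(-2939 + 3*I*sqrt(69))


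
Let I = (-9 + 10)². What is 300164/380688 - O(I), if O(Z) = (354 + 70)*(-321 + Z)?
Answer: 12913012001/95172 ≈ 1.3568e+5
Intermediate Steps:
I = 1 (I = 1² = 1)
O(Z) = -136104 + 424*Z (O(Z) = 424*(-321 + Z) = -136104 + 424*Z)
300164/380688 - O(I) = 300164/380688 - (-136104 + 424*1) = 300164*(1/380688) - (-136104 + 424) = 75041/95172 - 1*(-135680) = 75041/95172 + 135680 = 12913012001/95172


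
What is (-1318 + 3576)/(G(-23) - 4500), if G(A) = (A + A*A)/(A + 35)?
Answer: -13548/26747 ≈ -0.50652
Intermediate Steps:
G(A) = (A + A²)/(35 + A)
(-1318 + 3576)/(G(-23) - 4500) = (-1318 + 3576)/(-23*(1 - 23)/(35 - 23) - 4500) = 2258/(-23*(-22)/12 - 4500) = 2258/(-23*1/12*(-22) - 4500) = 2258/(253/6 - 4500) = 2258/(-26747/6) = 2258*(-6/26747) = -13548/26747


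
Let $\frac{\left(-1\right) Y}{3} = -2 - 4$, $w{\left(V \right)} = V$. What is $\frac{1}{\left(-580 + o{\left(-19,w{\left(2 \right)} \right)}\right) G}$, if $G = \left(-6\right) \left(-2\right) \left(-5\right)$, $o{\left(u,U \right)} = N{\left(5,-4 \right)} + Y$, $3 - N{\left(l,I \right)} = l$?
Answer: $\frac{1}{33840} \approx 2.9551 \cdot 10^{-5}$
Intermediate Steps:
$N{\left(l,I \right)} = 3 - l$
$Y = 18$ ($Y = - 3 \left(-2 - 4\right) = \left(-3\right) \left(-6\right) = 18$)
$o{\left(u,U \right)} = 16$ ($o{\left(u,U \right)} = \left(3 - 5\right) + 18 = -2 + 18 = 16$)
$G = -60$ ($G = 12 \left(-5\right) = -60$)
$\frac{1}{\left(-580 + o{\left(-19,w{\left(2 \right)} \right)}\right) G} = \frac{1}{\left(-580 + 16\right) \left(-60\right)} = \frac{1}{-564} \left(- \frac{1}{60}\right) = \left(- \frac{1}{564}\right) \left(- \frac{1}{60}\right) = \frac{1}{33840}$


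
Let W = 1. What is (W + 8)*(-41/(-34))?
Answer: 369/34 ≈ 10.853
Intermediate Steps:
(W + 8)*(-41/(-34)) = (1 + 8)*(-41/(-34)) = 9*(-41*(-1/34)) = 9*(41/34) = 369/34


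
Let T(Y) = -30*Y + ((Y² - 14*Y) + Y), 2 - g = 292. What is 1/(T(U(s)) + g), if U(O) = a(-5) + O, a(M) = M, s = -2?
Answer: 1/60 ≈ 0.016667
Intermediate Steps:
g = -290 (g = 2 - 1*292 = 2 - 292 = -290)
U(O) = -5 + O
T(Y) = Y² - 43*Y (T(Y) = -30*Y + (Y² - 13*Y) = Y² - 43*Y)
1/(T(U(s)) + g) = 1/((-5 - 2)*(-43 + (-5 - 2)) - 290) = 1/(-7*(-43 - 7) - 290) = 1/(-7*(-50) - 290) = 1/(350 - 290) = 1/60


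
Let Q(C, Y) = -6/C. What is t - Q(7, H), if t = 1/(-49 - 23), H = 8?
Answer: 425/504 ≈ 0.84325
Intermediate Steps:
t = -1/72 (t = 1/(-72) = -1/72 ≈ -0.013889)
t - Q(7, H) = -1/72 - (-6)/7 = -1/72 - 1*(-6/7) = -1/72 + 6/7 = 425/504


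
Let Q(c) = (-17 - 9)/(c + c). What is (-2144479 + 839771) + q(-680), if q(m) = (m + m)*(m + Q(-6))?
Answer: -1148564/3 ≈ -3.8285e+5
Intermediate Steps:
Q(c) = -13/c (Q(c) = -26*1/(2*c) = -13/c)
q(m) = 2*m*(13/6 + m) (q(m) = (m + m)*(m - 13/(-6)) = (2*m)*(m - 13*(-⅙)) = (2*m)*(m + 13/6) = (2*m)*(13/6 + m) = 2*m*(13/6 + m))
(-2144479 + 839771) + q(-680) = (-2144479 + 839771) + (⅓)*(-680)*(13 + 6*(-680)) = -1304708 + (⅓)*(-680)*(13 - 4080) = -1304708 + (⅓)*(-680)*(-4067) = -1304708 + 2765560/3 = -1148564/3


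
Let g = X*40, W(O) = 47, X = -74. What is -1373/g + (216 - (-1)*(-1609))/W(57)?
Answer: -4058749/139120 ≈ -29.174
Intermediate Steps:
g = -2960 (g = -74*40 = -2960)
-1373/g + (216 - (-1)*(-1609))/W(57) = -1373/(-2960) + (216 - (-1)*(-1609))/47 = -1373*(-1/2960) + (216 - 1*1609)*(1/47) = 1373/2960 + (216 - 1609)*(1/47) = 1373/2960 - 1393*1/47 = 1373/2960 - 1393/47 = -4058749/139120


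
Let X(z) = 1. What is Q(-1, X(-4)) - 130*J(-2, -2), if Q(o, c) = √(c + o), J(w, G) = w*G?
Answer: -520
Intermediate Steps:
J(w, G) = G*w
Q(-1, X(-4)) - 130*J(-2, -2) = √(1 - 1) - (-260)*(-2) = √0 - 130*4 = 0 - 520 = -520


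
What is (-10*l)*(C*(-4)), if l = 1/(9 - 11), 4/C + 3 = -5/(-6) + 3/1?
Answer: -96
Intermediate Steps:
C = 24/5 (C = 4/(-3 + (-5/(-6) + 3/1)) = 4/(-3 + (-5*(-1/6) + 3*1)) = 4/(-3 + (5/6 + 3)) = 4/(-3 + 23/6) = 4/(5/6) = 4*(6/5) = 24/5 ≈ 4.8000)
l = -1/2 (l = 1/(-2) = -1/2 ≈ -0.50000)
(-10*l)*(C*(-4)) = (-10*(-1/2))*((24/5)*(-4)) = 5*(-96/5) = -96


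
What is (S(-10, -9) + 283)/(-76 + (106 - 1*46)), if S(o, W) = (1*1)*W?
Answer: -137/8 ≈ -17.125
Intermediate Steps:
S(o, W) = W (S(o, W) = 1*W = W)
(S(-10, -9) + 283)/(-76 + (106 - 1*46)) = (-9 + 283)/(-76 + (106 - 1*46)) = 274/(-76 + (106 - 46)) = 274/(-76 + 60) = 274/(-16) = 274*(-1/16) = -137/8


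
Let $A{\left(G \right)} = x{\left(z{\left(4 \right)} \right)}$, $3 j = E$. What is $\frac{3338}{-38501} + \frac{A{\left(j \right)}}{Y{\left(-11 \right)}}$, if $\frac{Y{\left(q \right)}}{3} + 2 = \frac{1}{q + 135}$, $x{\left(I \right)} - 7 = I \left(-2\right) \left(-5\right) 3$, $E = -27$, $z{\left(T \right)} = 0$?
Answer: $- \frac{35892326}{28529241} \approx -1.2581$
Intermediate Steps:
$j = -9$ ($j = \frac{1}{3} \left(-27\right) = -9$)
$x{\left(I \right)} = 7 + 30 I$ ($x{\left(I \right)} = 7 + I \left(-2\right) \left(-5\right) 3 = 7 + I 10 \cdot 3 = 7 + I 30 = 7 + 30 I$)
$Y{\left(q \right)} = -6 + \frac{3}{135 + q}$ ($Y{\left(q \right)} = -6 + \frac{3}{q + 135} = -6 + \frac{3}{135 + q}$)
$A{\left(G \right)} = 7$ ($A{\left(G \right)} = 7 + 30 \cdot 0 = 7 + 0 = 7$)
$\frac{3338}{-38501} + \frac{A{\left(j \right)}}{Y{\left(-11 \right)}} = \frac{3338}{-38501} + \frac{7}{3 \frac{1}{135 - 11} \left(-269 - -22\right)} = 3338 \left(- \frac{1}{38501}\right) + \frac{7}{3 \cdot \frac{1}{124} \left(-269 + 22\right)} = - \frac{3338}{38501} + \frac{7}{3 \cdot \frac{1}{124} \left(-247\right)} = - \frac{3338}{38501} + \frac{7}{- \frac{741}{124}} = - \frac{3338}{38501} + 7 \left(- \frac{124}{741}\right) = - \frac{3338}{38501} - \frac{868}{741} = - \frac{35892326}{28529241}$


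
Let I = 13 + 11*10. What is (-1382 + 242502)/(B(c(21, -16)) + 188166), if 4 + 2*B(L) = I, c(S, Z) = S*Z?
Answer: 482240/376451 ≈ 1.2810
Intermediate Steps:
I = 123 (I = 13 + 110 = 123)
B(L) = 119/2 (B(L) = -2 + (½)*123 = -2 + 123/2 = 119/2)
(-1382 + 242502)/(B(c(21, -16)) + 188166) = (-1382 + 242502)/(119/2 + 188166) = 241120/(376451/2) = 241120*(2/376451) = 482240/376451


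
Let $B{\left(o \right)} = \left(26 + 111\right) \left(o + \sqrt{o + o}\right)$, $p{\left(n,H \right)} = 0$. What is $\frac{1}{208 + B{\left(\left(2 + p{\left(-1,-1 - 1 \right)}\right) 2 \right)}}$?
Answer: $\frac{189}{105346} - \frac{137 \sqrt{2}}{210692} \approx 0.00087451$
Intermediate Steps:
$B{\left(o \right)} = 137 o + 137 \sqrt{2} \sqrt{o}$ ($B{\left(o \right)} = 137 \left(o + \sqrt{2 o}\right) = 137 \left(o + \sqrt{2} \sqrt{o}\right) = 137 o + 137 \sqrt{2} \sqrt{o}$)
$\frac{1}{208 + B{\left(\left(2 + p{\left(-1,-1 - 1 \right)}\right) 2 \right)}} = \frac{1}{208 + \left(137 \left(2 + 0\right) 2 + 137 \sqrt{2} \sqrt{\left(2 + 0\right) 2}\right)} = \frac{1}{208 + \left(137 \cdot 2 \cdot 2 + 137 \sqrt{2} \sqrt{2 \cdot 2}\right)} = \frac{1}{208 + \left(137 \cdot 4 + 137 \sqrt{2} \sqrt{4}\right)} = \frac{1}{208 + \left(548 + 137 \sqrt{2} \cdot 2\right)} = \frac{1}{208 + \left(548 + 274 \sqrt{2}\right)} = \frac{1}{756 + 274 \sqrt{2}}$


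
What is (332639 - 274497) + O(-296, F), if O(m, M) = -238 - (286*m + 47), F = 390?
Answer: 142513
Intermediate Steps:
O(m, M) = -285 - 286*m (O(m, M) = -238 - (47 + 286*m) = -238 + (-47 - 286*m) = -285 - 286*m)
(332639 - 274497) + O(-296, F) = (332639 - 274497) + (-285 - 286*(-296)) = 58142 + (-285 + 84656) = 58142 + 84371 = 142513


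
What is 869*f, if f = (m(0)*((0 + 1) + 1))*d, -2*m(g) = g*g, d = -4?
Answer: 0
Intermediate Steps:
m(g) = -g²/2 (m(g) = -g*g/2 = -g²/2)
f = 0 (f = ((-½*0²)*((0 + 1) + 1))*(-4) = ((-½*0)*(1 + 1))*(-4) = (0*2)*(-4) = 0*(-4) = 0)
869*f = 869*0 = 0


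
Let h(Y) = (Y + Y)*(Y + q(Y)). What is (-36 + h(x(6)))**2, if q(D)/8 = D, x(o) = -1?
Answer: 324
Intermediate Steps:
q(D) = 8*D
h(Y) = 18*Y**2 (h(Y) = (Y + Y)*(Y + 8*Y) = (2*Y)*(9*Y) = 18*Y**2)
(-36 + h(x(6)))**2 = (-36 + 18*(-1)**2)**2 = (-36 + 18*1)**2 = (-36 + 18)**2 = (-18)**2 = 324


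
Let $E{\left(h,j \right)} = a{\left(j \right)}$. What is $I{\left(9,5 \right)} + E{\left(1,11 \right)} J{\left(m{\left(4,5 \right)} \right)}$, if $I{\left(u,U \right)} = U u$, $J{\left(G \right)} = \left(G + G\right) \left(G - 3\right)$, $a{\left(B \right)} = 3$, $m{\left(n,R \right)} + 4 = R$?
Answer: $33$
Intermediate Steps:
$m{\left(n,R \right)} = -4 + R$
$E{\left(h,j \right)} = 3$
$J{\left(G \right)} = 2 G \left(-3 + G\right)$
$I{\left(9,5 \right)} + E{\left(1,11 \right)} J{\left(m{\left(4,5 \right)} \right)} = 5 \cdot 9 + 3 \cdot 2 \left(-4 + 5\right) \left(-3 + \left(-4 + 5\right)\right) = 45 + 3 \cdot 2 \cdot 1 \left(-3 + 1\right) = 45 + 3 \cdot 2 \cdot 1 \left(-2\right) = 45 + 3 \left(-4\right) = 45 - 12 = 33$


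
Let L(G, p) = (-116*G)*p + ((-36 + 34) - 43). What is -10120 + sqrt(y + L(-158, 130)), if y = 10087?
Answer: -10120 + sqrt(2392682) ≈ -8573.2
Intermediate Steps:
L(G, p) = -45 - 116*G*p (L(G, p) = -116*G*p + (-2 - 43) = -116*G*p - 45 = -45 - 116*G*p)
-10120 + sqrt(y + L(-158, 130)) = -10120 + sqrt(10087 + (-45 - 116*(-158)*130)) = -10120 + sqrt(10087 + (-45 + 2382640)) = -10120 + sqrt(10087 + 2382595) = -10120 + sqrt(2392682)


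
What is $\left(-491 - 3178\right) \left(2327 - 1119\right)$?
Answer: $-4432152$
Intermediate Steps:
$\left(-491 - 3178\right) \left(2327 - 1119\right) = \left(-3669\right) 1208 = -4432152$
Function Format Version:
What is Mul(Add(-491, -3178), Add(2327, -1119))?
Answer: -4432152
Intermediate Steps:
Mul(Add(-491, -3178), Add(2327, -1119)) = Mul(-3669, 1208) = -4432152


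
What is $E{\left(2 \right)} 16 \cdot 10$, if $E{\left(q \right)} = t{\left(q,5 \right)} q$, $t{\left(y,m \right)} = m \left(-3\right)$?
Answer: $-4800$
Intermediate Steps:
$t{\left(y,m \right)} = - 3 m$
$E{\left(q \right)} = - 15 q$ ($E{\left(q \right)} = \left(-3\right) 5 q = - 15 q$)
$E{\left(2 \right)} 16 \cdot 10 = \left(-15\right) 2 \cdot 16 \cdot 10 = \left(-30\right) 16 \cdot 10 = \left(-480\right) 10 = -4800$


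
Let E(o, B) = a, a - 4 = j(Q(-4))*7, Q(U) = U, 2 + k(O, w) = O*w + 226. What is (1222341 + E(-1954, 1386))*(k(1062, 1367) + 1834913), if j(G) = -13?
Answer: 4017415672314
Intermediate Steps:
k(O, w) = 224 + O*w (k(O, w) = -2 + (O*w + 226) = -2 + (226 + O*w) = 224 + O*w)
a = -87 (a = 4 - 13*7 = 4 - 91 = -87)
E(o, B) = -87
(1222341 + E(-1954, 1386))*(k(1062, 1367) + 1834913) = (1222341 - 87)*((224 + 1062*1367) + 1834913) = 1222254*((224 + 1451754) + 1834913) = 1222254*(1451978 + 1834913) = 1222254*3286891 = 4017415672314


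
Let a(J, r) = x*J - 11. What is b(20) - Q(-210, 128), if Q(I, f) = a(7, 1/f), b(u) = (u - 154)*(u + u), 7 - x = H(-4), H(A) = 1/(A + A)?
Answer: -43191/8 ≈ -5398.9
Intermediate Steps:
H(A) = 1/(2*A)
x = 57/8 (x = 7 - 1/(2*(-4)) = 7 - (-1)/(2*4) = 7 - 1*(-⅛) = 7 + ⅛ = 57/8 ≈ 7.1250)
b(u) = 2*u*(-154 + u) (b(u) = (-154 + u)*(2*u) = 2*u*(-154 + u))
a(J, r) = -11 + 57*J/8 (a(J, r) = 57*J/8 - 11 = -11 + 57*J/8)
Q(I, f) = 311/8 (Q(I, f) = -11 + (57/8)*7 = -11 + 399/8 = 311/8)
b(20) - Q(-210, 128) = 2*20*(-154 + 20) - 1*311/8 = 2*20*(-134) - 311/8 = -5360 - 311/8 = -43191/8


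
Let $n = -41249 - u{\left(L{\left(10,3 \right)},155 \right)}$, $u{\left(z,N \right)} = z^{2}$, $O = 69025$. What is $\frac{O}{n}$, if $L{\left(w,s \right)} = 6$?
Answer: $- \frac{13805}{8257} \approx -1.6719$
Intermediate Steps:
$n = -41285$ ($n = -41249 - 6^{2} = -41249 - 36 = -41285$)
$\frac{O}{n} = \frac{69025}{-41285} = 69025 \left(- \frac{1}{41285}\right) = - \frac{13805}{8257}$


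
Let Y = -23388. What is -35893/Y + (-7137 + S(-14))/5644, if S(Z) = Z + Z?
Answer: 2187817/8250117 ≈ 0.26519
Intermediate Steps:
S(Z) = 2*Z
-35893/Y + (-7137 + S(-14))/5644 = -35893/(-23388) + (-7137 + 2*(-14))/5644 = -35893*(-1/23388) + (-7137 - 28)*(1/5644) = 35893/23388 - 7165*1/5644 = 35893/23388 - 7165/5644 = 2187817/8250117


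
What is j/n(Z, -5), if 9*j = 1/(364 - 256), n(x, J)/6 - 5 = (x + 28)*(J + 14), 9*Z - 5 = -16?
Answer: 1/1434672 ≈ 6.9702e-7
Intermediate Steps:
Z = -11/9 (Z = 5/9 + (⅑)*(-16) = 5/9 - 16/9 = -11/9 ≈ -1.2222)
n(x, J) = 30 + 6*(14 + J)*(28 + x) (n(x, J) = 30 + 6*((x + 28)*(J + 14)) = 30 + 6*((28 + x)*(14 + J)) = 30 + 6*((14 + J)*(28 + x)) = 30 + 6*(14 + J)*(28 + x))
j = 1/972 (j = 1/(9*(364 - 256)) = (⅑)/108 = (⅑)*(1/108) = 1/972 ≈ 0.0010288)
j/n(Z, -5) = 1/(972*(2382 + 84*(-11/9) + 168*(-5) + 6*(-5)*(-11/9))) = 1/(972*(2382 - 308/3 - 840 + 110/3)) = (1/972)/1476 = (1/972)*(1/1476) = 1/1434672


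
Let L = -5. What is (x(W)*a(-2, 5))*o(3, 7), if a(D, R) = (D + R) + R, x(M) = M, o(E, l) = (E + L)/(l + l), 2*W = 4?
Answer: -16/7 ≈ -2.2857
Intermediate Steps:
W = 2 (W = (½)*4 = 2)
o(E, l) = (-5 + E)/(2*l) (o(E, l) = (E - 5)/(l + l) = (-5 + E)/((2*l)) = (-5 + E)*(1/(2*l)) = (-5 + E)/(2*l))
a(D, R) = D + 2*R
(x(W)*a(-2, 5))*o(3, 7) = (2*(-2 + 2*5))*((½)*(-5 + 3)/7) = (2*(-2 + 10))*((½)*(⅐)*(-2)) = (2*8)*(-⅐) = 16*(-⅐) = -16/7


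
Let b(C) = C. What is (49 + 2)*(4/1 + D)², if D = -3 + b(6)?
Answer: 2499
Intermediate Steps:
D = 3 (D = -3 + 6 = 3)
(49 + 2)*(4/1 + D)² = (49 + 2)*(4/1 + 3)² = 51*(4*1 + 3)² = 51*(4 + 3)² = 51*7² = 51*49 = 2499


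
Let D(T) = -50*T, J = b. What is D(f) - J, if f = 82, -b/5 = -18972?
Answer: -98960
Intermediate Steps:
b = 94860 (b = -5*(-18972) = 94860)
J = 94860
D(f) - J = -50*82 - 1*94860 = -4100 - 94860 = -98960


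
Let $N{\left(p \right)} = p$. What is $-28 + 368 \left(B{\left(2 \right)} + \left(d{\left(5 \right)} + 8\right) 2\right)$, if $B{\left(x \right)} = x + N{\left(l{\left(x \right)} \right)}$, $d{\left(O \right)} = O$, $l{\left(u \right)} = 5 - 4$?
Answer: $10644$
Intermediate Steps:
$l{\left(u \right)} = 1$ ($l{\left(u \right)} = 5 - 4 = 1$)
$B{\left(x \right)} = 1 + x$ ($B{\left(x \right)} = x + 1 = 1 + x$)
$-28 + 368 \left(B{\left(2 \right)} + \left(d{\left(5 \right)} + 8\right) 2\right) = -28 + 368 \left(\left(1 + 2\right) + \left(5 + 8\right) 2\right) = -28 + 368 \left(3 + 13 \cdot 2\right) = -28 + 368 \left(3 + 26\right) = -28 + 368 \cdot 29 = -28 + 10672 = 10644$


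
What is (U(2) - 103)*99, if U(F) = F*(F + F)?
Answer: -9405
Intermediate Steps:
U(F) = 2*F**2 (U(F) = F*(2*F) = 2*F**2)
(U(2) - 103)*99 = (2*2**2 - 103)*99 = (2*4 - 103)*99 = (8 - 103)*99 = -95*99 = -9405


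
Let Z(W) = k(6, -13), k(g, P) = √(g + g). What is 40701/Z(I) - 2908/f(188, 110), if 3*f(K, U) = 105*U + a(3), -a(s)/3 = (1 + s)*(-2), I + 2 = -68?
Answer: -1454/1929 + 13567*√3/2 ≈ 11749.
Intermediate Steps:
I = -70 (I = -2 - 68 = -70)
a(s) = 6 + 6*s (a(s) = -3*(1 + s)*(-2) = -3*(-2 - 2*s) = 6 + 6*s)
f(K, U) = 8 + 35*U (f(K, U) = (105*U + (6 + 6*3))/3 = (105*U + (6 + 18))/3 = (105*U + 24)/3 = (24 + 105*U)/3 = 8 + 35*U)
k(g, P) = √2*√g (k(g, P) = √(2*g) = √2*√g)
Z(W) = 2*√3 (Z(W) = √2*√6 = 2*√3)
40701/Z(I) - 2908/f(188, 110) = 40701/((2*√3)) - 2908/(8 + 35*110) = 40701*(√3/6) - 2908/(8 + 3850) = 13567*√3/2 - 2908/3858 = 13567*√3/2 - 2908*1/3858 = 13567*√3/2 - 1454/1929 = -1454/1929 + 13567*√3/2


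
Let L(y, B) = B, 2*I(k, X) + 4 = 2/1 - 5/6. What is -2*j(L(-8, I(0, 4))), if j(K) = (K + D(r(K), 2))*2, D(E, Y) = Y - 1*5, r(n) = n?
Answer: 53/3 ≈ 17.667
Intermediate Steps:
D(E, Y) = -5 + Y (D(E, Y) = Y - 5 = -5 + Y)
I(k, X) = -17/12 (I(k, X) = -2 + (2/1 - 5/6)/2 = -2 + (2*1 - 5*⅙)/2 = -2 + (2 - ⅚)/2 = -2 + (½)*(7/6) = -2 + 7/12 = -17/12)
j(K) = -6 + 2*K (j(K) = (K + (-5 + 2))*2 = (K - 3)*2 = (-3 + K)*2 = -6 + 2*K)
-2*j(L(-8, I(0, 4))) = -2*(-6 + 2*(-17/12)) = -2*(-6 - 17/6) = -2*(-53/6) = 53/3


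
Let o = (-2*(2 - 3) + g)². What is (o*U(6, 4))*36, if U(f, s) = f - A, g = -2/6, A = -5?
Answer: 1100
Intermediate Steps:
g = -⅓ (g = -2*⅙ = -⅓ ≈ -0.33333)
U(f, s) = 5 + f (U(f, s) = f - 1*(-5) = f + 5 = 5 + f)
o = 25/9 (o = (-2*(2 - 3) - ⅓)² = (-2*(-1) - ⅓)² = (2 - ⅓)² = (5/3)² = 25/9 ≈ 2.7778)
(o*U(6, 4))*36 = (25*(5 + 6)/9)*36 = ((25/9)*11)*36 = (275/9)*36 = 1100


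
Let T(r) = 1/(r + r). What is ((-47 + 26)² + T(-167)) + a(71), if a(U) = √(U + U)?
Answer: 147293/334 + √142 ≈ 452.91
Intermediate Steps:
T(r) = 1/(2*r)
a(U) = √2*√U (a(U) = √(2*U) = √2*√U)
((-47 + 26)² + T(-167)) + a(71) = ((-47 + 26)² + (½)/(-167)) + √2*√71 = ((-21)² + (½)*(-1/167)) + √142 = (441 - 1/334) + √142 = 147293/334 + √142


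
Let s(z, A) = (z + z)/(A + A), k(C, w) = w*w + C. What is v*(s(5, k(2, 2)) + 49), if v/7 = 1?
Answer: 2093/6 ≈ 348.83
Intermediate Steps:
v = 7 (v = 7*1 = 7)
k(C, w) = C + w² (k(C, w) = w² + C = C + w²)
s(z, A) = z/A (s(z, A) = (2*z)/((2*A)) = (2*z)*(1/(2*A)) = z/A)
v*(s(5, k(2, 2)) + 49) = 7*(5/(2 + 2²) + 49) = 7*(5/(2 + 4) + 49) = 7*(5/6 + 49) = 7*(5*(⅙) + 49) = 7*(⅚ + 49) = 7*(299/6) = 2093/6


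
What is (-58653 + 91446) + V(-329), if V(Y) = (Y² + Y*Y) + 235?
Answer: 249510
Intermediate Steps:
V(Y) = 235 + 2*Y² (V(Y) = (Y² + Y²) + 235 = 2*Y² + 235 = 235 + 2*Y²)
(-58653 + 91446) + V(-329) = (-58653 + 91446) + (235 + 2*(-329)²) = 32793 + (235 + 2*108241) = 32793 + (235 + 216482) = 32793 + 216717 = 249510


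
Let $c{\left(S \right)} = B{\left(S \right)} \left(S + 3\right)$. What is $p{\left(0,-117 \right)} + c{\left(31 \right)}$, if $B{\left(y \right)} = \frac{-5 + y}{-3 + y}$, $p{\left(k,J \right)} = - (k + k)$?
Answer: $\frac{221}{7} \approx 31.571$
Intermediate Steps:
$p{\left(k,J \right)} = - 2 k$
$B{\left(y \right)} = \frac{-5 + y}{-3 + y}$
$c{\left(S \right)} = \frac{\left(-5 + S\right) \left(3 + S\right)}{-3 + S}$ ($c{\left(S \right)} = \frac{-5 + S}{-3 + S} \left(S + 3\right) = \frac{-5 + S}{-3 + S} \left(3 + S\right) = \frac{\left(-5 + S\right) \left(3 + S\right)}{-3 + S}$)
$p{\left(0,-117 \right)} + c{\left(31 \right)} = \left(-2\right) 0 + \frac{\left(-5 + 31\right) \left(3 + 31\right)}{-3 + 31} = 0 + \frac{1}{28} \cdot 26 \cdot 34 = 0 + \frac{221}{7} = \frac{221}{7}$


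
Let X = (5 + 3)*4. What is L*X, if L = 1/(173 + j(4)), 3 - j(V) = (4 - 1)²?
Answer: 32/167 ≈ 0.19162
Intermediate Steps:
j(V) = -6 (j(V) = 3 - (4 - 1)² = 3 - 1*3² = 3 - 1*9 = 3 - 9 = -6)
X = 32 (X = 8*4 = 32)
L = 1/167 (L = 1/(173 - 6) = 1/167 ≈ 0.0059880)
L*X = (1/167)*32 = 32/167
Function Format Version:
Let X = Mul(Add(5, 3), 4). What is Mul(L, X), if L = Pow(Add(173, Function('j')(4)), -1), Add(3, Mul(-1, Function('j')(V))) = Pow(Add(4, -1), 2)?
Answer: Rational(32, 167) ≈ 0.19162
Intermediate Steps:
Function('j')(V) = -6 (Function('j')(V) = Add(3, Mul(-1, Pow(Add(4, -1), 2))) = Add(3, Mul(-1, Pow(3, 2))) = Add(3, Mul(-1, 9)) = Add(3, -9) = -6)
X = 32 (X = Mul(8, 4) = 32)
L = Rational(1, 167) (L = Pow(Add(173, -6), -1) = Pow(167, -1) = Rational(1, 167) ≈ 0.0059880)
Mul(L, X) = Mul(Rational(1, 167), 32) = Rational(32, 167)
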